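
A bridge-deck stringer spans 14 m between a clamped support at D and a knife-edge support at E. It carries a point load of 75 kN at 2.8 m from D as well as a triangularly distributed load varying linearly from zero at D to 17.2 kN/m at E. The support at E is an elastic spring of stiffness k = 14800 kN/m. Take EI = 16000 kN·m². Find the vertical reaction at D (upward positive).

R_D = 125.1 kN

Take the reaction at E as the redundant and release it; the primary structure is a cantilever fixed at D.
Deflection at E on the released cantilever, summing each load's contribution:
  point load 75 at a = 2.8: Pa²(3L − a)/(6EI) = 3842/EI
  triangular load, peak 17.2 at the free end: 11w₀L⁴/(120EI) = 60569/EI
  δ_0 = 64411/EI
Tip deflection under a unit load at E: L³/(3EI) = 914.7/EI.
With EI = 16000 kN·m²: δ_0 = 4.0257 m and δ_{EE} = 0.057167 m/kN.
Compatibility — the spring shortens by R_E/k under the reaction it provides: δ_0 − R_E·δ_{EE} = R_E/k. With 1/k = 0.000068 m/kN, R_E = δ_0 / (δ_{EE} + 1/k) = 4.0257 / (0.057167 + 0.000068) = 70.34 kN.
Vertical equilibrium: R_D = ΣP − R_E = 195.4 − 70.34 = 125.1 kN.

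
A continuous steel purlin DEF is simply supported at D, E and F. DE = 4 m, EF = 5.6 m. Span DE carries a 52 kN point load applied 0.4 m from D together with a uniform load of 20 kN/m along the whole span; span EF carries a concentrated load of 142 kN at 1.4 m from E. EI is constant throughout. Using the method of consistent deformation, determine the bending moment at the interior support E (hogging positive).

Release continuity at E by inserting a hinge; the redundant is the internal moment M_E. The primary structure is two simply-supported spans DE and EF.
Rotations at E on the released spans (each span's end-slope, ×1/EI):
  span DE: point load 52 at a = 0.4: Pab(L + a)/(6LEI) = 13.73/EI
  span DE: UDL 20: wL³/(24EI) = 53.33/EI
  span EF: point load 142 at a = 1.4: Pab(L + b)/(6LEI) = 243.5/EI
  relative rotation θ_0 = (67.06 + 243.5)/EI = 310.6/EI
A unit hogging moment at E produces rotation L₁/(3EI) + L₂/(3EI) = 3.2/EI.
Compatibility: M_E·(L₁+L₂)/(3EI) = θ_0, giving M_E = 97.06 kN·m (hogging).

M_E = 97.06 kN·m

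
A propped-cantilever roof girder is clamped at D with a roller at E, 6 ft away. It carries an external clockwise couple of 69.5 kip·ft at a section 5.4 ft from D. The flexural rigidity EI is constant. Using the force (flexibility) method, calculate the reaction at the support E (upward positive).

R_E = 17.2 kip

Remove the prop at E; the released (primary) structure is a cantilever built in at D.
Primary-structure tip deflection at E by superposition:
  clockwise couple 69.5 at a = 5.4: M₀a(2L − a)/(2EI) = 1238/EI
Flexibility coefficient — unit upward force at E: δ_{EE} = L³/(3EI) = 72/EI.
The prop prevents deflection at E: R_E = δ_0/δ_{EE} = 1238/72 = 17.2 kip.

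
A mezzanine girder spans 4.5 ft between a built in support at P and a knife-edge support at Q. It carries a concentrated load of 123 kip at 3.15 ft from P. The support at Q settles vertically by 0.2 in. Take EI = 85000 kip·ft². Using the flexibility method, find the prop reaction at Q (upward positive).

R_Q = 22.67 kip

Remove the prop at Q; the released (primary) structure is a cantilever built in at P.
Downward deflection at the released point Q due to the loads:
  point load 123 at a = 3.15: Pa²(3L − a)/(6EI) = 2105/EI
Flexibility coefficient — unit upward force at Q: δ_{QQ} = L³/(3EI) = 30.38/EI.
With EI = 85000 kip·ft²: δ_0 = 0.024768 ft and δ_{QQ} = 0.000357 ft/kip.
Compatibility — the beam at Q must follow the support down by 0.01667 ft: δ_0 − R_Q·δ_{QQ} = 0.01667, so R_Q = (0.024768 − 0.01667)/0.000357 = 22.67 kip.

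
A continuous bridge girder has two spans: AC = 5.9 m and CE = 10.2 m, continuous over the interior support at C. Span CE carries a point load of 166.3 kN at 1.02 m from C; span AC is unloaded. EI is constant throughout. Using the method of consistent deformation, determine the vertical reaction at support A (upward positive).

R_A = -15.57 kN

Take M_C as the redundant. Released structure: two simple spans AC and CE with a hinge at C.
Rotations at C on the released spans (each span's end-slope, ×1/EI):
  span CE: point load 166.3 at a = 1.02: Pab(L + b)/(6LEI) = 493.1/EI
  relative rotation θ_0 = (0 + 493.1)/EI = 493.1/EI
A unit hogging moment at C produces rotation L₁/(3EI) + L₂/(3EI) = 5.367/EI.
Compatibility: M_C·(L₁+L₂)/(3EI) = θ_0, giving M_C = 91.88 kN·m (hogging).
Span AC, ΣM about A with M_C applied at C: R_C^{AC}·5.9 = 0 + 91.88, so R_C^{AC} = 15.57 kN and R_A = 0 − 15.57 = -15.57 kN.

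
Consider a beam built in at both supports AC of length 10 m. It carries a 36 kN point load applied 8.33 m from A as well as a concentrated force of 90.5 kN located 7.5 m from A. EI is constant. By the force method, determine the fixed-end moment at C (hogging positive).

M_C = 169 kN·m

Release both end moments; the primary structure is a simply-supported span AC with redundants M_A and M_C.
End rotations of the released simple span under the applied load (×1/EI):
  at A: point load 36 at a = 8.33: Pab(L + b)/(6LEI) = 97.41/EI
  at C: point load 36 at a = 8.33: Pab(L + a)/(6LEI) = 153/EI
  at A: point load 90.5 at a = 7.5: Pab(L + b)/(6LEI) = 353.5/EI
  at C: point load 90.5 at a = 7.5: Pab(L + a)/(6LEI) = 494.9/EI
  θ_A0 = 450.9/EI,  θ_C0 = 647.9/EI
Flexibility coefficients: a unit moment at one end gives L/(3EI) there and L/(6EI) at the far end, so f₁₁ = f₂₂ = 3.333/EI and f₁₂ = f₂₁ = 1.667/EI.
Compatibility — zero rotation at each built-in end:
  3.333 M_A + 1.667 M_C = 450.9
  1.667 M_A + 3.333 M_C = 647.9
Solving the pair gives M_A = 50.79 kN·m and M_C = 169 kN·m (hogging).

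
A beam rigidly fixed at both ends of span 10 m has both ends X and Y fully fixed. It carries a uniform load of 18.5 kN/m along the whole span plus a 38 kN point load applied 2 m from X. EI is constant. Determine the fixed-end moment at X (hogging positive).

Release both end moments; the primary structure is a simply-supported span XY with redundants M_X and M_Y.
Simple-span end rotations at X and Y under the given loads:
  at X: UDL 18.5: wL³/(24EI) = 770.8/EI
  at Y: UDL 18.5: wL³/(24EI) = 770.8/EI
  at X: point load 38 at a = 2: Pab(L + b)/(6LEI) = 182.4/EI
  at Y: point load 38 at a = 2: Pab(L + a)/(6LEI) = 121.6/EI
  θ_X0 = 953.2/EI,  θ_Y0 = 892.4/EI
Flexibility coefficients: a unit moment at one end gives L/(3EI) there and L/(6EI) at the far end, so f₁₁ = f₂₂ = 3.333/EI and f₁₂ = f₂₁ = 1.667/EI.
Compatibility — zero rotation at each built-in end:
  3.333 M_X + 1.667 M_Y = 953.2
  1.667 M_X + 3.333 M_Y = 892.4
Solving the pair gives M_X = 202.8 kN·m and M_Y = 166.3 kN·m (hogging).

M_X = 202.8 kN·m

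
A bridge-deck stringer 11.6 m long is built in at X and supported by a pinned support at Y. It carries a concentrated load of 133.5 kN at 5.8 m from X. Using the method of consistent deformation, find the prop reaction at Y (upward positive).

R_Y = 41.72 kN

Remove the prop at Y; the released (primary) structure is a cantilever built in at X.
Deflection at Y on the released cantilever, summing each load's contribution:
  point load 133.5 at a = 5.8: Pa²(3L − a)/(6EI) = 21706/EI
Flexibility coefficient — unit upward force at Y: δ_{YY} = L³/(3EI) = 520.3/EI.
The prop prevents deflection at Y: R_Y = δ_0/δ_{YY} = 21706/520.3 = 41.72 kN.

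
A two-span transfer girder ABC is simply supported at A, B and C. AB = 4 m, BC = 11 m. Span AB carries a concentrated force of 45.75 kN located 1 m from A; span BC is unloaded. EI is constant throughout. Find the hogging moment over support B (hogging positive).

Take M_B as the redundant. Released structure: two simple spans AB and BC with a hinge at B.
Rotations at B on the released spans (each span's end-slope, ×1/EI):
  span AB: point load 45.75 at a = 1: Pab(L + a)/(6LEI) = 28.59/EI
  relative rotation θ_0 = (28.59 + 0)/EI = 28.59/EI
A unit hogging moment at B produces rotation L₁/(3EI) + L₂/(3EI) = 5/EI.
Slope continuity at B: θ_0 = M_B·5/EI, so M_B = 28.59/5 = 5.719 kN·m (hogging).

M_B = 5.719 kN·m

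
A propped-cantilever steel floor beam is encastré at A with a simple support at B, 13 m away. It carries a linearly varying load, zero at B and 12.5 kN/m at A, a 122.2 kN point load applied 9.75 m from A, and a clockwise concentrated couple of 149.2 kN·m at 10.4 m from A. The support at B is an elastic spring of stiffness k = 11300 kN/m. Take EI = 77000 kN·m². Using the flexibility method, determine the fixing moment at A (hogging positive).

Remove the prop at B; the released (primary) structure is a cantilever built in at A.
Deflection at B on the released cantilever, summing each load's contribution:
  triangular load, peak 12.5 at the fixed end: w₀L⁴/(30EI) = 11900/EI
  point load 122.2 at a = 9.75: Pa²(3L − a)/(6EI) = 56631/EI
  clockwise couple 149.2 at a = 10.4: M₀a(2L − a)/(2EI) = 12103/EI
  δ_0 = 80635/EI
Flexibility coefficient — unit upward force at B: δ_{BB} = L³/(3EI) = 732.3/EI.
With EI = 77000 kN·m²: δ_0 = 1.0472 m and δ_{BB} = 0.009511 m/kN.
Compatibility — the spring shortens by R_B/k under the reaction it provides: δ_0 − R_B·δ_{BB} = R_B/k. With 1/k = 0.000088 m/kN, R_B = δ_0 / (δ_{BB} + 1/k) = 1.0472 / (0.009511 + 0.000088) = 109.1 kN.
Moment equilibrium about A: M_A = Σ(load moments about A) − R_B·L = 1693 − 109.1×13 = 274.5 kN·m.

M_A = 274.5 kN·m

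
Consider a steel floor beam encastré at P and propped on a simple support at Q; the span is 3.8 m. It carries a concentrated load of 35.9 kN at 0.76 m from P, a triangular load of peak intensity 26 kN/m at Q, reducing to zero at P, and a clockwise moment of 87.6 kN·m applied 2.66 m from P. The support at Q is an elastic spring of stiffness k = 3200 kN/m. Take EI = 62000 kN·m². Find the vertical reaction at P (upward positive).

Choose R_Q as the redundant. The primary structure is the cantilever fixed at P.
Free-end deflection of the primary structure under the applied loading (downward +):
  point load 35.9 at a = 0.76: Pa²(3L − a)/(6EI) = 36.77/EI
  triangular load, peak 26 at the free end: 11w₀L⁴/(120EI) = 497/EI
  clockwise couple 87.6 at a = 2.66: M₀a(2L − a)/(2EI) = 575.5/EI
  δ_0 = 1109/EI
Flexibility coefficient — unit upward force at Q: δ_{QQ} = L³/(3EI) = 18.29/EI.
With EI = 62000 kN·m²: δ_0 = 0.017892 m and δ_{QQ} = 0.000295 m/kN.
Compatibility — the spring shortens by R_Q/k under the reaction it provides: δ_0 − R_Q·δ_{QQ} = R_Q/k. With 1/k = 0.000313 m/kN, R_Q = δ_0 / (δ_{QQ} + 1/k) = 0.017892 / (0.000295 + 0.000313) = 29.45 kN.
Vertical equilibrium: R_P = ΣP − R_Q = 85.3 − 29.45 = 55.85 kN.

R_P = 55.85 kN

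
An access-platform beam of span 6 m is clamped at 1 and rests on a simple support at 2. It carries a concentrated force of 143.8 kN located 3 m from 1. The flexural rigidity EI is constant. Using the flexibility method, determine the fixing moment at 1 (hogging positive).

M_1 = 161.8 kN·m

Release the roller at 2. Primary structure: cantilever fixed at 1.
Downward deflection at the released point 2 due to the loads:
  point load 143.8 at a = 3: Pa²(3L − a)/(6EI) = 3236/EI
Flexibility coefficient — unit upward force at 2: δ_{22} = L³/(3EI) = 72/EI.
The prop prevents deflection at 2: R_2 = δ_0/δ_{22} = 3236/72 = 44.94 kN.
Moment equilibrium about 1: M_1 = Σ(load moments about 1) − R_2·L = 431.4 − 44.94×6 = 161.8 kN·m.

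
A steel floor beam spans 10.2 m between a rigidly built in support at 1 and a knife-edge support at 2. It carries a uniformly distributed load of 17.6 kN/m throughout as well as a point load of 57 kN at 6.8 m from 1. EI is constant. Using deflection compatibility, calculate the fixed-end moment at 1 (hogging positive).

Take the reaction at 2 as the redundant and release it; the primary structure is a cantilever fixed at 1.
Downward deflection at the released point 2 due to the loads:
  UDL 17.6: wL⁴/(8EI) = 23814/EI
  point load 57 at a = 6.8: Pa²(3L − a)/(6EI) = 10455/EI
  δ_0 = 34268/EI
Flexibility coefficient — unit upward force at 2: δ_{22} = L³/(3EI) = 353.7/EI.
The prop prevents deflection at 2: R_2 = δ_0/δ_{22} = 34268/353.7 = 96.88 kN.
Moment equilibrium about 1: M_1 = Σ(load moments about 1) − R_2·L = 1303 − 96.88×10.2 = 315 kN·m.

M_1 = 315 kN·m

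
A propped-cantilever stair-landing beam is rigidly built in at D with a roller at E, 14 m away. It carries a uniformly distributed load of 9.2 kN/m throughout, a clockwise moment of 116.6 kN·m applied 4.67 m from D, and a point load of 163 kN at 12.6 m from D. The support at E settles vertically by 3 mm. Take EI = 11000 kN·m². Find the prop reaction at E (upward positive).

R_E = 193.8 kN

Remove the prop at E; the released (primary) structure is a cantilever built in at D.
Free-end deflection of the primary structure under the applied loading (downward +):
  UDL 9.2: wL⁴/(8EI) = 44178/EI
  clockwise couple 116.6 at a = 4.67: M₀a(2L − a)/(2EI) = 6352/EI
  point load 163 at a = 12.6: Pa²(3L − a)/(6EI) = 126802/EI
  δ_0 = 177332/EI
Flexibility coefficient — unit upward force at E: δ_{EE} = L³/(3EI) = 914.7/EI.
With EI = 11000 kN·m²: δ_0 = 16.121 m and δ_{EE} = 0.083152 m/kN.
Compatibility — the beam at E must follow the support down by 0.003 m: δ_0 − R_E·δ_{EE} = 0.003, so R_E = (16.121 − 0.003)/0.083152 = 193.8 kN.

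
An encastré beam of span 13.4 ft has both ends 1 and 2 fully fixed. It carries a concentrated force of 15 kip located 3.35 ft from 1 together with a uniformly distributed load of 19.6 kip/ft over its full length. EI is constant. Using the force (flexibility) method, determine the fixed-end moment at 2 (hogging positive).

M_2 = 302.7 kip·ft

Take the two fixed-end moments M_1, M_2 as redundants; the released structure is the simple span 12.
On the primary (simply-supported) span, the end slopes from the loading are:
  at 1: point load 15 at a = 3.35: Pab(L + b)/(6LEI) = 147.3/EI
  at 2: point load 15 at a = 3.35: Pab(L + a)/(6LEI) = 105.2/EI
  at 1: UDL 19.6: wL³/(24EI) = 1965/EI
  at 2: UDL 19.6: wL³/(24EI) = 1965/EI
  θ_10 = 2112/EI,  θ_20 = 2070/EI
Flexibility coefficients: a unit moment at one end gives L/(3EI) there and L/(6EI) at the far end, so f₁₁ = f₂₂ = 4.467/EI and f₁₂ = f₂₁ = 2.233/EI.
Compatibility — zero rotation at each built-in end:
  4.467 M_1 + 2.233 M_2 = 2112
  2.233 M_1 + 4.467 M_2 = 2070
Solving the pair gives M_1 = 321.5 kip·ft and M_2 = 302.7 kip·ft (hogging).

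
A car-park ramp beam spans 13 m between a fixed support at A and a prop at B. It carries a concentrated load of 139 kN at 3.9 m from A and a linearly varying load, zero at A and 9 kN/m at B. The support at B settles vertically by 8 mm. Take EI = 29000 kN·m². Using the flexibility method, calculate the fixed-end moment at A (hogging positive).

Take the reaction at B as the redundant and release it; the primary structure is a cantilever fixed at A.
Free-end deflection of the primary structure under the applied loading (downward +):
  point load 139 at a = 3.9: Pa²(3L − a)/(6EI) = 12368/EI
  triangular load, peak 9 at the free end: 11w₀L⁴/(120EI) = 23563/EI
  δ_0 = 35931/EI
Flexibility coefficient — unit upward force at B: δ_{BB} = L³/(3EI) = 732.3/EI.
With EI = 29000 kN·m²: δ_0 = 1.239 m and δ_{BB} = 0.025253 m/kN.
Compatibility — the beam at B must follow the support down by 0.008 m: δ_0 − R_B·δ_{BB} = 0.008, so R_B = (1.239 − 0.008)/0.025253 = 48.75 kN.
Moment equilibrium about A: M_A = Σ(load moments about A) − R_B·L = 1049 − 48.75×13 = 415.4 kN·m.

M_A = 415.4 kN·m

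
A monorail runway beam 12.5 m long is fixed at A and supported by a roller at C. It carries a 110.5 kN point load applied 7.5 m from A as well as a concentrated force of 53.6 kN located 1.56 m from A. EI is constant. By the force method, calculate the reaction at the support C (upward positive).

R_C = 48.94 kN

Remove the prop at C; the released (primary) structure is a cantilever built in at A.
Downward deflection at the released point C due to the loads:
  point load 110.5 at a = 7.5: Pa²(3L − a)/(6EI) = 31078/EI
  point load 53.6 at a = 1.56: Pa²(3L − a)/(6EI) = 781.3/EI
  δ_0 = 31859/EI
Flexibility coefficient — unit upward force at C: δ_{CC} = L³/(3EI) = 651/EI.
Compatibility at C: δ_0 − R_C·δ_{CC} = 0, so R_C = 31859/651 = 48.94 kN.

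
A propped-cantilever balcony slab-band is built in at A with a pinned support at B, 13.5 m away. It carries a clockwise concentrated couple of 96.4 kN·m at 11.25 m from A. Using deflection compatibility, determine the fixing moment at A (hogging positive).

Choose R_B as the redundant. The primary structure is the cantilever fixed at A.
Deflection at B on the released cantilever, summing each load's contribution:
  clockwise couple 96.4 at a = 11.25: M₀a(2L − a)/(2EI) = 8540/EI
Tip deflection under a unit load at B: L³/(3EI) = 820.1/EI.
The prop prevents deflection at B: R_B = δ_0/δ_{BB} = 8540/820.1 = 10.41 kN.
Moment equilibrium about A: M_A = Σ(load moments about A) − R_B·L = 96.4 − 10.41×13.5 = -44.18 kN·m.

M_A = -44.18 kN·m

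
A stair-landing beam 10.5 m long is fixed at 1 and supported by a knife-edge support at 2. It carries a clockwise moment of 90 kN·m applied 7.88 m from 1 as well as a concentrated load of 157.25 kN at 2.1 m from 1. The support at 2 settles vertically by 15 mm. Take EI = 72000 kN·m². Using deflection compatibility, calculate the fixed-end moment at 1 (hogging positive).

M_1 = 230.6 kN·m

Take the reaction at 2 as the redundant and release it; the primary structure is a cantilever fixed at 1.
Free-end deflection of the primary structure under the applied loading (downward +):
  clockwise couple 90 at a = 7.88: M₀a(2L − a)/(2EI) = 4652/EI
  point load 157.25 at a = 2.1: Pa²(3L − a)/(6EI) = 3398/EI
  δ_0 = 8050/EI
Tip deflection under a unit load at 2: L³/(3EI) = 385.9/EI.
With EI = 72000 kN·m²: δ_0 = 0.11181 m and δ_{22} = 0.005359 m/kN.
Compatibility — the beam at 2 must follow the support down by 0.015 m: δ_0 − R_2·δ_{22} = 0.015, so R_2 = (0.11181 − 0.015)/0.005359 = 18.06 kN.
Moment equilibrium about 1: M_1 = Σ(load moments about 1) − R_2·L = 420.2 − 18.06×10.5 = 230.6 kN·m.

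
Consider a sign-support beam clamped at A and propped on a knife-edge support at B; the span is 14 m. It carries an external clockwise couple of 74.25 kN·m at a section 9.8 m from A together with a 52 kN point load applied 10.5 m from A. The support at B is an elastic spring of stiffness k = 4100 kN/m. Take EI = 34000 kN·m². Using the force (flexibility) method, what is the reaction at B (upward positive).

Take the reaction at B as the redundant and release it; the primary structure is a cantilever fixed at A.
Deflection at B on the released cantilever, summing each load's contribution:
  clockwise couple 74.25 at a = 9.8: M₀a(2L − a)/(2EI) = 6622/EI
  point load 52 at a = 10.5: Pa²(3L − a)/(6EI) = 30098/EI
  δ_0 = 36720/EI
Flexibility coefficient — unit upward force at B: δ_{BB} = L³/(3EI) = 914.7/EI.
With EI = 34000 kN·m²: δ_0 = 1.08 m and δ_{BB} = 0.026902 m/kN.
Compatibility — the spring shortens by R_B/k under the reaction it provides: δ_0 − R_B·δ_{BB} = R_B/k. With 1/k = 0.000244 m/kN, R_B = δ_0 / (δ_{BB} + 1/k) = 1.08 / (0.026902 + 0.000244) = 39.78 kN.

R_B = 39.78 kN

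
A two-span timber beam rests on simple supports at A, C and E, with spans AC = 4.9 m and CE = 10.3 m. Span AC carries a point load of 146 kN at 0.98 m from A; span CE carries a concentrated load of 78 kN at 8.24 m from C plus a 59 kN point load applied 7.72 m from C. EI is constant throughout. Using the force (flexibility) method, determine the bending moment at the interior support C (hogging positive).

Insert a hinge at C; M_C is the redundant, and each span becomes simply supported.
Discontinuity in slope at C on the released structure — sum the simple-span end rotations:
  span AC: point load 146 at a = 0.98: Pab(L + a)/(6LEI) = 112.2/EI
  span CE: point load 78 at a = 8.24: Pab(L + b)/(6LEI) = 264.8/EI
  span CE: point load 59 at a = 7.72: Pab(L + b)/(6LEI) = 244.9/EI
  relative rotation θ_0 = (112.2 + 509.7)/EI = 621.9/EI
A unit hogging moment at C produces rotation L₁/(3EI) + L₂/(3EI) = 5.067/EI.
Compatibility: M_C·(L₁+L₂)/(3EI) = θ_0, giving M_C = 122.7 kN·m (hogging).

M_C = 122.7 kN·m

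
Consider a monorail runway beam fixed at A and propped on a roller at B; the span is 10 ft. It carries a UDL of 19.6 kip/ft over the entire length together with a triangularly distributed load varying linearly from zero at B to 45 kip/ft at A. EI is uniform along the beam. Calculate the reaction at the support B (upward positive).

Take the reaction at B as the redundant and release it; the primary structure is a cantilever fixed at A.
Deflection at B on the released cantilever, summing each load's contribution:
  UDL 19.6: wL⁴/(8EI) = 24500/EI
  triangular load, peak 45 at the fixed end: w₀L⁴/(30EI) = 15000/EI
  δ_0 = 39500/EI
Flexibility coefficient — unit upward force at B: δ_{BB} = L³/(3EI) = 333.3/EI.
The prop prevents deflection at B: R_B = δ_0/δ_{BB} = 39500/333.3 = 118.5 kip.

R_B = 118.5 kip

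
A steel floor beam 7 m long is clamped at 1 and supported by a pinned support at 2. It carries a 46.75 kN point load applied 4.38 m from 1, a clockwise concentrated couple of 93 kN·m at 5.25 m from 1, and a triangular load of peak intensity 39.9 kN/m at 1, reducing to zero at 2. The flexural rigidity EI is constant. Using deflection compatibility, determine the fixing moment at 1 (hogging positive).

M_1 = 145.2 kN·m

Choose R_2 as the redundant. The primary structure is the cantilever fixed at 1.
Deflection at 2 on the released cantilever, summing each load's contribution:
  point load 46.75 at a = 4.38: Pa²(3L − a)/(6EI) = 2484/EI
  clockwise couple 93 at a = 5.25: M₀a(2L − a)/(2EI) = 2136/EI
  triangular load, peak 39.9 at the fixed end: w₀L⁴/(30EI) = 3193/EI
  δ_0 = 7814/EI
Flexibility coefficient — unit upward force at 2: δ_{22} = L³/(3EI) = 114.3/EI.
The prop prevents deflection at 2: R_2 = δ_0/δ_{22} = 7814/114.3 = 68.34 kN.
Moment equilibrium about 1: M_1 = Σ(load moments about 1) − R_2·L = 623.6 − 68.34×7 = 145.2 kN·m.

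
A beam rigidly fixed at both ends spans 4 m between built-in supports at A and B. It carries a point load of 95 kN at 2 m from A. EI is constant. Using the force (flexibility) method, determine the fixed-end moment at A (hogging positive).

M_A = 47.5 kN·m

Release both end moments; the primary structure is a simply-supported span AB with redundants M_A and M_B.
On the primary (simply-supported) span, the end slopes from the loading are:
  at A: point load 95 at a = 2: Pab(L + b)/(6LEI) = 95/EI
  at B: point load 95 at a = 2: Pab(L + a)/(6LEI) = 95/EI
  θ_A0 = 95/EI,  θ_B0 = 95/EI
Flexibility coefficients: a unit moment at one end gives L/(3EI) there and L/(6EI) at the far end, so f₁₁ = f₂₂ = 1.333/EI and f₁₂ = f₂₁ = 0.6667/EI.
Compatibility — zero rotation at each built-in end:
  1.333 M_A + 0.6667 M_B = 95
  0.6667 M_A + 1.333 M_B = 95
Solving the pair gives M_A = 47.5 kN·m and M_B = 47.5 kN·m (hogging).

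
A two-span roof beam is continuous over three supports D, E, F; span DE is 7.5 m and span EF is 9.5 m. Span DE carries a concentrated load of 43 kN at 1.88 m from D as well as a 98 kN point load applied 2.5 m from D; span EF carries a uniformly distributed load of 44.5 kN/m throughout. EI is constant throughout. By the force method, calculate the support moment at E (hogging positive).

Insert a hinge at E; M_E is the redundant, and each span becomes simply supported.
End slopes at the hinge E, treating each span as simply supported:
  span DE: point load 43 at a = 1.88: Pab(L + a)/(6LEI) = 94.7/EI
  span DE: point load 98 at a = 2.5: Pab(L + a)/(6LEI) = 272.2/EI
  span EF: UDL 44.5: wL³/(24EI) = 1590/EI
  relative rotation θ_0 = (366.9 + 1590)/EI = 1957/EI
A unit hogging moment at E produces rotation L₁/(3EI) + L₂/(3EI) = 5.667/EI.
Compatibility: M_E·(L₁+L₂)/(3EI) = θ_0, giving M_E = 345.3 kN·m (hogging).

M_E = 345.3 kN·m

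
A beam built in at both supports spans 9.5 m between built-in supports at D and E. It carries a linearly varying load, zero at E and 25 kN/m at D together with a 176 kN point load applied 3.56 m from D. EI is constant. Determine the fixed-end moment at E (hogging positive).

Take the two fixed-end moments M_D, M_E as redundants; the released structure is the simple span DE.
End rotations of the released simple span under the applied load (×1/EI):
  at D: triangular load, peak 25: w₀L³/(45EI) = 476.3/EI
  at E: triangular load, peak 25: 7w₀L³/(360EI) = 416.8/EI
  at D: point load 176 at a = 3.56: Pab(L + b)/(6LEI) = 1008/EI
  at E: point load 176 at a = 3.56: Pab(L + a)/(6LEI) = 852.7/EI
  θ_D0 = 1484/EI,  θ_E0 = 1270/EI
Flexibility coefficients: a unit moment at one end gives L/(3EI) there and L/(6EI) at the far end, so f₁₁ = f₂₂ = 3.167/EI and f₁₂ = f₂₁ = 1.583/EI.
Compatibility — zero rotation at each built-in end:
  3.167 M_D + 1.583 M_E = 1484
  1.583 M_D + 3.167 M_E = 1270
Solving the pair gives M_D = 357.8 kN·m and M_E = 222 kN·m (hogging).

M_E = 222 kN·m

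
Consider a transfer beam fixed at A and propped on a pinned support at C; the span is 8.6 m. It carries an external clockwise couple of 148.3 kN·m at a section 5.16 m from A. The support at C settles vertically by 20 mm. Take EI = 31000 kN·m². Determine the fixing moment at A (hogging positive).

Remove the prop at C; the released (primary) structure is a cantilever built in at A.
Primary-structure tip deflection at C by superposition:
  clockwise couple 148.3 at a = 5.16: M₀a(2L − a)/(2EI) = 4607/EI
Flexibility coefficient — unit upward force at C: δ_{CC} = L³/(3EI) = 212/EI.
With EI = 31000 kN·m²: δ_0 = 0.1486 m and δ_{CC} = 0.006839 m/kN.
Compatibility — the beam at C must follow the support down by 0.02 m: δ_0 − R_C·δ_{CC} = 0.02, so R_C = (0.1486 − 0.02)/0.006839 = 18.8 kN.
Moment equilibrium about A: M_A = Σ(load moments about A) − R_C·L = 148.3 − 18.8×8.6 = -13.41 kN·m.

M_A = -13.41 kN·m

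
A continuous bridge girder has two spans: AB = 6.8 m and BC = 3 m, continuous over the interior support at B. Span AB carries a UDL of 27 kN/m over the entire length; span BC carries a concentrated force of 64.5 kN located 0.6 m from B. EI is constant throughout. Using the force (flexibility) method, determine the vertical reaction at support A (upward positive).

Release continuity at B by inserting a hinge; the redundant is the internal moment M_B. The primary structure is two simply-supported spans AB and BC.
Discontinuity in slope at B on the released structure — sum the simple-span end rotations:
  span AB: UDL 27: wL³/(24EI) = 353.7/EI
  span BC: point load 64.5 at a = 0.6: Pab(L + b)/(6LEI) = 27.86/EI
  relative rotation θ_0 = (353.7 + 27.86)/EI = 381.6/EI
A unit hogging moment at B produces rotation L₁/(3EI) + L₂/(3EI) = 3.267/EI.
Slope continuity at B: θ_0 = M_B·3.267/EI, so M_B = 381.6/3.267 = 116.8 kN·m (hogging).
Span AB, ΣM about A with M_B applied at B: R_B^{AB}·6.8 = 624.2 + 116.8, so R_B^{AB} = 109 kN and R_A = 183.6 − 109 = 74.62 kN.

R_A = 74.62 kN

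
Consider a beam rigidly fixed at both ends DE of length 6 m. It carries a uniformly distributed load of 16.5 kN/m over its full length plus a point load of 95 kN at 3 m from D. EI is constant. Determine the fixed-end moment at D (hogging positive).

Release both end moments; the primary structure is a simply-supported span DE with redundants M_D and M_E.
Simple-span end rotations at D and E under the given loads:
  at D: UDL 16.5: wL³/(24EI) = 148.5/EI
  at E: UDL 16.5: wL³/(24EI) = 148.5/EI
  at D: point load 95 at a = 3: Pab(L + b)/(6LEI) = 213.8/EI
  at E: point load 95 at a = 3: Pab(L + a)/(6LEI) = 213.8/EI
  θ_D0 = 362.2/EI,  θ_E0 = 362.2/EI
Flexibility coefficients: a unit moment at one end gives L/(3EI) there and L/(6EI) at the far end, so f₁₁ = f₂₂ = 2/EI and f₁₂ = f₂₁ = 1/EI.
Compatibility — zero rotation at each built-in end:
  2 M_D + 1 M_E = 362.2
  1 M_D + 2 M_E = 362.2
Solving the pair gives M_D = 120.8 kN·m and M_E = 120.8 kN·m (hogging).

M_D = 120.8 kN·m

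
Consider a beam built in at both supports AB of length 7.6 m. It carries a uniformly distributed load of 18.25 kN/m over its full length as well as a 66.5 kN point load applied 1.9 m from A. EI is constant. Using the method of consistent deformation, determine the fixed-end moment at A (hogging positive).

Release both end moments; the primary structure is a simply-supported span AB with redundants M_A and M_B.
Simple-span end rotations at A and B under the given loads:
  at A: UDL 18.25: wL³/(24EI) = 333.8/EI
  at B: UDL 18.25: wL³/(24EI) = 333.8/EI
  at A: point load 66.5 at a = 1.9: Pab(L + b)/(6LEI) = 210.1/EI
  at B: point load 66.5 at a = 1.9: Pab(L + a)/(6LEI) = 150/EI
  θ_A0 = 543.9/EI,  θ_B0 = 483.8/EI
Flexibility coefficients: a unit moment at one end gives L/(3EI) there and L/(6EI) at the far end, so f₁₁ = f₂₂ = 2.533/EI and f₁₂ = f₂₁ = 1.267/EI.
Compatibility — zero rotation at each built-in end:
  2.533 M_A + 1.267 M_B = 543.9
  1.267 M_A + 2.533 M_B = 483.8
Solving the pair gives M_A = 158.9 kN·m and M_B = 111.5 kN·m (hogging).

M_A = 158.9 kN·m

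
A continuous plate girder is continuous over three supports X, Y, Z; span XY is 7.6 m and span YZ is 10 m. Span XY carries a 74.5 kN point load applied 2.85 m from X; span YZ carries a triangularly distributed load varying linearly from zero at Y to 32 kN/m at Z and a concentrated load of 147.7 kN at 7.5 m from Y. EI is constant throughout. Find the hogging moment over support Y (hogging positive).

Insert a hinge at Y; M_Y is the redundant, and each span becomes simply supported.
End slopes at the hinge Y, treating each span as simply supported:
  span XY: point load 74.5 at a = 2.85: Pab(L + a)/(6LEI) = 231.1/EI
  span YZ: triangular load, peak 32: 7w₀L³/(360EI) = 622.2/EI
  span YZ: point load 147.7 at a = 7.5: Pab(L + b)/(6LEI) = 577/EI
  relative rotation θ_0 = (231.1 + 1199)/EI = 1430/EI
A unit hogging moment at Y produces rotation L₁/(3EI) + L₂/(3EI) = 5.867/EI.
Slope continuity at Y: θ_0 = M_Y·5.867/EI, so M_Y = 1430/5.867 = 243.8 kN·m (hogging).

M_Y = 243.8 kN·m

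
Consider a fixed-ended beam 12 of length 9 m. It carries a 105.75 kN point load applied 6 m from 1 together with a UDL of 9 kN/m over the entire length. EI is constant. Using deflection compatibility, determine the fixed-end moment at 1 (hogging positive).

M_1 = 131.2 kN·m

Release both end moments; the primary structure is a simply-supported span 12 with redundants M_1 and M_2.
Simple-span end rotations at 1 and 2 under the given loads:
  at 1: point load 105.75 at a = 6: Pab(L + b)/(6LEI) = 423/EI
  at 2: point load 105.75 at a = 6: Pab(L + a)/(6LEI) = 528.8/EI
  at 1: UDL 9: wL³/(24EI) = 273.4/EI
  at 2: UDL 9: wL³/(24EI) = 273.4/EI
  θ_10 = 696.4/EI,  θ_20 = 802.1/EI
Flexibility coefficients: a unit moment at one end gives L/(3EI) there and L/(6EI) at the far end, so f₁₁ = f₂₂ = 3/EI and f₁₂ = f₂₁ = 1.5/EI.
Compatibility — zero rotation at each built-in end:
  3 M_1 + 1.5 M_2 = 696.4
  1.5 M_1 + 3 M_2 = 802.1
Solving the pair gives M_1 = 131.2 kN·m and M_2 = 201.8 kN·m (hogging).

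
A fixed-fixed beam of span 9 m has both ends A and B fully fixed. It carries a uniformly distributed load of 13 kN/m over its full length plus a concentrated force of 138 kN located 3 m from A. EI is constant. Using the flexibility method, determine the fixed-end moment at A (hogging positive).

M_A = 271.8 kN·m

Release both end moments; the primary structure is a simply-supported span AB with redundants M_A and M_B.
Simple-span end rotations at A and B under the given loads:
  at A: UDL 13: wL³/(24EI) = 394.9/EI
  at B: UDL 13: wL³/(24EI) = 394.9/EI
  at A: point load 138 at a = 3: Pab(L + b)/(6LEI) = 690/EI
  at B: point load 138 at a = 3: Pab(L + a)/(6LEI) = 552/EI
  θ_A0 = 1085/EI,  θ_B0 = 946.9/EI
Flexibility coefficients: a unit moment at one end gives L/(3EI) there and L/(6EI) at the far end, so f₁₁ = f₂₂ = 3/EI and f₁₂ = f₂₁ = 1.5/EI.
Compatibility — zero rotation at each built-in end:
  3 M_A + 1.5 M_B = 1085
  1.5 M_A + 3 M_B = 946.9
Solving the pair gives M_A = 271.8 kN·m and M_B = 179.8 kN·m (hogging).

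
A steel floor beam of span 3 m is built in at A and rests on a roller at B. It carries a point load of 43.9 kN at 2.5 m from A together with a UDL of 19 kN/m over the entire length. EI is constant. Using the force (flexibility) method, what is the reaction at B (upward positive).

R_B = 54.4 kN

Choose R_B as the redundant. The primary structure is the cantilever fixed at A.
Free-end deflection of the primary structure under the applied loading (downward +):
  point load 43.9 at a = 2.5: Pa²(3L − a)/(6EI) = 297.2/EI
  UDL 19: wL⁴/(8EI) = 192.4/EI
  δ_0 = 489.6/EI
Flexibility coefficient — unit upward force at B: δ_{BB} = L³/(3EI) = 9/EI.
The prop prevents deflection at B: R_B = δ_0/δ_{BB} = 489.6/9 = 54.4 kN.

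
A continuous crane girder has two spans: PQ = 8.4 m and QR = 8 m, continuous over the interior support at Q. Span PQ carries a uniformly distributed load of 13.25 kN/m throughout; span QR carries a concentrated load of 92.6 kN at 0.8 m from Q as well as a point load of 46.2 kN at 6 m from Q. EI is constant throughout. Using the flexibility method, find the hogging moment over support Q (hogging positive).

Insert a hinge at Q; M_Q is the redundant, and each span becomes simply supported.
End slopes at the hinge Q, treating each span as simply supported:
  span PQ: UDL 13.25: wL³/(24EI) = 327.2/EI
  span QR: point load 92.6 at a = 0.8: Pab(L + b)/(6LEI) = 168.9/EI
  span QR: point load 46.2 at a = 6: Pab(L + b)/(6LEI) = 115.5/EI
  relative rotation θ_0 = (327.2 + 284.4)/EI = 611.6/EI
A unit hogging moment at Q produces rotation L₁/(3EI) + L₂/(3EI) = 5.467/EI.
Compatibility: M_Q·(L₁+L₂)/(3EI) = θ_0, giving M_Q = 111.9 kN·m (hogging).

M_Q = 111.9 kN·m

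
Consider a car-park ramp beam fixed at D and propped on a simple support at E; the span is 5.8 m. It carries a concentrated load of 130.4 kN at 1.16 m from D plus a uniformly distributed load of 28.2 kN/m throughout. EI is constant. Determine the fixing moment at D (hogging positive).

M_D = 227.5 kN·m

Choose R_E as the redundant. The primary structure is the cantilever fixed at D.
Free-end deflection of the primary structure under the applied loading (downward +):
  point load 130.4 at a = 1.16: Pa²(3L − a)/(6EI) = 474.9/EI
  UDL 28.2: wL⁴/(8EI) = 3989/EI
  δ_0 = 4464/EI
Flexibility coefficient — unit upward force at E: δ_{EE} = L³/(3EI) = 65.04/EI.
The prop prevents deflection at E: R_E = δ_0/δ_{EE} = 4464/65.04 = 68.64 kN.
Moment equilibrium about D: M_D = Σ(load moments about D) − R_E·L = 625.6 − 68.64×5.8 = 227.5 kN·m.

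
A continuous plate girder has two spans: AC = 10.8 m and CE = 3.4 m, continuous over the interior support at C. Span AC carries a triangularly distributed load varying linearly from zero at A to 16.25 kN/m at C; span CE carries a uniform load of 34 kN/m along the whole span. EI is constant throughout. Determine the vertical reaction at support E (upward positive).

R_E = 26.07 kN

Release continuity at C by inserting a hinge; the redundant is the internal moment M_C. The primary structure is two simply-supported spans AC and CE.
Discontinuity in slope at C on the released structure — sum the simple-span end rotations:
  span AC: triangular load, peak 16.25: w₀L³/(45EI) = 454.9/EI
  span CE: UDL 34: wL³/(24EI) = 55.68/EI
  relative rotation θ_0 = (454.9 + 55.68)/EI = 510.6/EI
A unit hogging moment at C produces rotation L₁/(3EI) + L₂/(3EI) = 4.733/EI.
Compatibility: M_C·(L₁+L₂)/(3EI) = θ_0, giving M_C = 107.9 kN·m (hogging).
Span CE, ΣM about E: R_C^{CE}·3.4 = 196.5 + 107.9, so R_C^{CE} = 89.53 kN and R_E = 115.6 − 89.53 = 26.07 kN.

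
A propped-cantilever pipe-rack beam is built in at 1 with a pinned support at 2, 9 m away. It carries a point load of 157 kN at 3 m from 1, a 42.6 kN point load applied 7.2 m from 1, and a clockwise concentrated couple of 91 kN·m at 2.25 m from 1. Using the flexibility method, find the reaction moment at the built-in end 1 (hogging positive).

M_1 = 329.8 kN·m

Release the roller at 2. Primary structure: cantilever fixed at 1.
Primary-structure tip deflection at 2 by superposition:
  point load 157 at a = 3: Pa²(3L − a)/(6EI) = 5652/EI
  point load 42.6 at a = 7.2: Pa²(3L − a)/(6EI) = 7288/EI
  clockwise couple 91 at a = 2.25: M₀a(2L − a)/(2EI) = 1612/EI
  δ_0 = 14552/EI
Flexibility coefficient — unit upward force at 2: δ_{22} = L³/(3EI) = 243/EI.
Compatibility at 2: δ_0 − R_2·δ_{22} = 0, so R_2 = 14552/243 = 59.89 kN.
Moment equilibrium about 1: M_1 = Σ(load moments about 1) − R_2·L = 868.7 − 59.89×9 = 329.8 kN·m.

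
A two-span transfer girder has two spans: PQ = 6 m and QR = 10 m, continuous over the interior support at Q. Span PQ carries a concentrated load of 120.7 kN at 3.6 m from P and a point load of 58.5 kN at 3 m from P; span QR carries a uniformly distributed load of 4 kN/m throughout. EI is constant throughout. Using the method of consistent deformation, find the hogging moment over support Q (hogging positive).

Take M_Q as the redundant. Released structure: two simple spans PQ and QR with a hinge at Q.
End slopes at the hinge Q, treating each span as simply supported:
  span PQ: point load 120.7 at a = 3.6: Pab(L + a)/(6LEI) = 278.1/EI
  span PQ: point load 58.5 at a = 3: Pab(L + a)/(6LEI) = 131.6/EI
  span QR: UDL 4: wL³/(24EI) = 166.7/EI
  relative rotation θ_0 = (409.7 + 166.7)/EI = 576.4/EI
A unit hogging moment at Q produces rotation L₁/(3EI) + L₂/(3EI) = 5.333/EI.
Compatibility: M_Q·(L₁+L₂)/(3EI) = θ_0, giving M_Q = 108.1 kN·m (hogging).

M_Q = 108.1 kN·m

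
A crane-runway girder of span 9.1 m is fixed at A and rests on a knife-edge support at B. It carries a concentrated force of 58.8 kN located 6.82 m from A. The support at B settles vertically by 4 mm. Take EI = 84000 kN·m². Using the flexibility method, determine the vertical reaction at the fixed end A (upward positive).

Choose R_B as the redundant. The primary structure is the cantilever fixed at A.
Downward deflection at the released point B due to the loads:
  point load 58.8 at a = 6.82: Pa²(3L − a)/(6EI) = 9335/EI
Flexibility coefficient — unit upward force at B: δ_{BB} = L³/(3EI) = 251.2/EI.
With EI = 84000 kN·m²: δ_0 = 0.11113 m and δ_{BB} = 0.00299 m/kN.
Compatibility — the beam at B must follow the support down by 0.004 m: δ_0 − R_B·δ_{BB} = 0.004, so R_B = (0.11113 − 0.004)/0.00299 = 35.83 kN.
Vertical equilibrium: R_A = ΣP − R_B = 58.8 − 35.83 = 22.97 kN.

R_A = 22.97 kN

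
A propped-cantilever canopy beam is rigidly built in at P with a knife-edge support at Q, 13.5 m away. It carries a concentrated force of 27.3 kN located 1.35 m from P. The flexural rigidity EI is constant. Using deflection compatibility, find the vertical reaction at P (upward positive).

Take the reaction at Q as the redundant and release it; the primary structure is a cantilever fixed at P.
Downward deflection at the released point Q due to the loads:
  point load 27.3 at a = 1.35: Pa²(3L − a)/(6EI) = 324.6/EI
Flexibility coefficient — unit upward force at Q: δ_{QQ} = L³/(3EI) = 820.1/EI.
The prop prevents deflection at Q: R_Q = δ_0/δ_{QQ} = 324.6/820.1 = 0.3958 kN.
Vertical equilibrium: R_P = ΣP − R_Q = 27.3 − 0.3958 = 26.9 kN.

R_P = 26.9 kN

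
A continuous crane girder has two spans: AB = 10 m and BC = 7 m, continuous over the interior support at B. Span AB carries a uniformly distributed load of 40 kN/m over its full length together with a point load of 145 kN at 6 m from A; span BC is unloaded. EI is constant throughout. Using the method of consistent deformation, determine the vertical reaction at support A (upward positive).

R_A = 212.2 kN

Release continuity at B by inserting a hinge; the redundant is the internal moment M_B. The primary structure is two simply-supported spans AB and BC.
Discontinuity in slope at B on the released structure — sum the simple-span end rotations:
  span AB: UDL 40: wL³/(24EI) = 1667/EI
  span AB: point load 145 at a = 6: Pab(L + a)/(6LEI) = 928/EI
  relative rotation θ_0 = (2595 + 0)/EI = 2595/EI
A unit hogging moment at B produces rotation L₁/(3EI) + L₂/(3EI) = 5.667/EI.
Slope continuity at B: θ_0 = M_B·5.667/EI, so M_B = 2595/5.667 = 457.9 kN·m (hogging).
Span AB, ΣM about A with M_B applied at B: R_B^{AB}·10 = 2870 + 457.9, so R_B^{AB} = 332.8 kN and R_A = 545 − 332.8 = 212.2 kN.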